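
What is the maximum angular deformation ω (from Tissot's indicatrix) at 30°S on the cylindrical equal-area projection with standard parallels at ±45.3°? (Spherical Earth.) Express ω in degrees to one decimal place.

Cylindrical equal-area (φ₀ = 45.3°): h = cos φ / cos 45.3° along meridians, k = cos 45.3° / cos φ along parallels; h·k = 1.
At 30°: h = 1.231, k = 0.8122; principal scales a = 1.231, b = 0.8122.
sin(ω/2) = (a − b)/(a + b) = 0.4190/2.043 = 0.2050, so ω = 2 arcsin(0.2050) ≈ 23.7°.

23.7°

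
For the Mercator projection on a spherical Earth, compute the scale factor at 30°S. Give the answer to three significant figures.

The Mercator projection is conformal; its linear scale factor is the same in every direction and equals sec φ = 1/cos φ.
k = 1/cos 30° = 1/0.8660 = 1.155.

1.15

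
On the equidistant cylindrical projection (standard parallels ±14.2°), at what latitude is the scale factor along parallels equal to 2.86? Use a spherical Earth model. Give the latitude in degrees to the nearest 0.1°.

In the equirectangular projection with standard parallel φ₀ = 14.2° (x = Rλ cos φ₀, y = Rφ), meridians are true-scale (h = 1) and the parallel scale is k = cos φ₀ / cos φ.
k = cos φ₀ / cos φ = 2.86  ⇒  cos φ = cos 14.2° / 2.86 = 0.3390.
φ = arccos(0.3390) ≈ 70.2°.

70.2°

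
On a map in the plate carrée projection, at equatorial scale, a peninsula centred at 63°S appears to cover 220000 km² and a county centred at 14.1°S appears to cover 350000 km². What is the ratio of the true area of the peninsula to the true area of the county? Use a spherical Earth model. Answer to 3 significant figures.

0.294

Plate carrée has h = 1 and k = sec φ, giving areal scale sec φ; true area = (apparent area) · cos φ.
True area of peninsula: 220000 × cos(63°) = 220000 × 0.4540 = 99880 km².
True area of county: 350000 × cos(14.1°) = 350000 × 0.9699 = 339500 km².
Ratio = 99880 / 339500 ≈ 0.294.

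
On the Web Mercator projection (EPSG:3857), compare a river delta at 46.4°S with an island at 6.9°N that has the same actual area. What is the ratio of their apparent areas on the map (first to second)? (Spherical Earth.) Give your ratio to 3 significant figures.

On Mercator, area is exaggerated by sec²φ = 1/cos²φ.
At 46.4°: sec²(46.4°) = 1/0.6896² = 2.103.
At 6.9°: sec²(6.9°) = 1/0.9928² = 1.015.
Ratio = 2.103/1.015 = cos²(6.9°)/cos²(46.4°) ≈ 2.07.

2.07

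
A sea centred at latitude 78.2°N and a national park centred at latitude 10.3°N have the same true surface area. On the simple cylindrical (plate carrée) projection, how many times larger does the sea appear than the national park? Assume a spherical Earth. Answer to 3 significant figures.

4.81

In the plate carrée (x = Rλ, y = Rφ), meridians are true-scale (h = 1) and parallels are stretched by k = sec φ.
Areal scale at 78.2°: h·k = 1.000 × 4.890 = 4.890.
Areal scale at 10.3°: h·k = 1.000 × 1.016 = 1.016.
Ratio = 4.890/1.016 ≈ 4.81.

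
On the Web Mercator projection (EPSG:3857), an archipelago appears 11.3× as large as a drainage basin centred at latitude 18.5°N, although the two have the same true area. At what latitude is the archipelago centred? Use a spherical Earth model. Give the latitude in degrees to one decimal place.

On Mercator, (apparent₁)/(apparent₂) = sec²φ₁ / sec²φ₂ when true areas are equal.
cos²φ₂ / cos²φ₁ = 11.3  ⇒  cos φ₁ = cos 18.5° / √11.3 = 0.9483/3.362 = 0.2821.
φ₁ = arccos(0.2821) ≈ 73.6°.

73.6°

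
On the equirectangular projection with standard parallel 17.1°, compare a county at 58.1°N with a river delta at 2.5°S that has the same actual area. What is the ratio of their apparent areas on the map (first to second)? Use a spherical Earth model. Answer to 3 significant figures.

The equidistant cylindrical projection with φ₀ = 17.1° has h = 1 (meridians true) and k = cos φ₀ / cos φ along parallels.
Areal scale at 58.1°: h·k = 1.000 × 1.809 = 1.809.
Areal scale at 2.5°: h·k = 1.000 × 0.9567 = 0.9567.
Ratio = 1.809/0.9567 ≈ 1.89.

1.89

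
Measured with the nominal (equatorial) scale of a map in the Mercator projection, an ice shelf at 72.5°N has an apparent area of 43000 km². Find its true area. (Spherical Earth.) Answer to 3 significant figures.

Mercator is conformal, so the point scale is isotropic: h = k = sec φ = 1/cos φ.
Areal scale = k² = sec²φ = 1/cos²(72.5°) = 1/0.3007² = 11.06.
True area = apparent / (areal scale) = 43000 / 11.06 ≈ 3890 km².

3890 km²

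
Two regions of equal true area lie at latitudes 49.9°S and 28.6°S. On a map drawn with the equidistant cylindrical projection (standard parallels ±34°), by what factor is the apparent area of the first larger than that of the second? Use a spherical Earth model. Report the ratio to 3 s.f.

1.36

In the equirectangular projection with standard parallel φ₀ = 34° (x = Rλ cos φ₀, y = Rφ), meridians are true-scale (h = 1) and the parallel scale is k = cos φ₀ / cos φ.
Areal scale at 49.9°: h·k = 1.000 × 1.287 = 1.287.
Areal scale at 28.6°: h·k = 1.000 × 0.9443 = 0.9443.
Ratio = 1.287/0.9443 ≈ 1.36.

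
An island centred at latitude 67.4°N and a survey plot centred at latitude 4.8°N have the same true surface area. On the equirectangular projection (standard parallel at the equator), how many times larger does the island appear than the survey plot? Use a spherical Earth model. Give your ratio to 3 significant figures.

2.59

In the plate carrée (x = Rλ, y = Rφ), meridians are true-scale (h = 1) and parallels are stretched by k = sec φ.
Areal scale at 67.4°: h·k = 1.000 × 2.602 = 2.602.
Areal scale at 4.8°: h·k = 1.000 × 1.004 = 1.004.
Ratio = 2.602/1.004 ≈ 2.59.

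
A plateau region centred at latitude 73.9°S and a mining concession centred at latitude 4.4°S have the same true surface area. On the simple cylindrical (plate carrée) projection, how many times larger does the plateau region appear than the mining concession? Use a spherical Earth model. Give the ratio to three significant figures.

3.60

For the equirectangular projection with φ₀ = 0 (plate carrée), h = 1 along meridians and k = sec φ along parallels.
Areal scale at 73.9°: h·k = 1.000 × 3.606 = 3.606.
Areal scale at 4.4°: h·k = 1.000 × 1.003 = 1.003.
Ratio = 3.606/1.003 ≈ 3.60.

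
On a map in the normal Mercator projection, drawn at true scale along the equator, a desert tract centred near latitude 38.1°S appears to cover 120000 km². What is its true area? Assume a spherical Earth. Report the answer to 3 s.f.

74300 km²

Mercator is conformal, so the point scale is isotropic: h = k = sec φ = 1/cos φ.
Areal scale = k² = sec²φ = 1/cos²(38.1°) = 1/0.7869² = 1.615.
True area = apparent / (areal scale) = 120000 / 1.615 ≈ 74300 km².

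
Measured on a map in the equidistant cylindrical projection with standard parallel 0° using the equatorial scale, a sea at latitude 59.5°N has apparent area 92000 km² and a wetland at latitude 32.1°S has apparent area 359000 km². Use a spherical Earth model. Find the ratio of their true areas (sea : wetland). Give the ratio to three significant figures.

0.154

On the plate carrée, areal scale = h·k = 1 × sec φ, so true area = apparent × cos φ.
True area of sea: 92000 × cos(59.5°) = 92000 × 0.5075 = 46690 km².
True area of wetland: 359000 × cos(32.1°) = 359000 × 0.8471 = 304100 km².
Ratio = 46690 / 304100 ≈ 0.154.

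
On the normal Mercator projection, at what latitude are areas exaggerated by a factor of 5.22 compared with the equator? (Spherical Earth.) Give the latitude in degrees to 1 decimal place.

Mercator areal scale is sec²φ.
sec²φ = 5.22  ⇒  cos²φ = 0.1916  ⇒  cos φ = 0.4377.
φ = arccos(0.4377) ≈ 64.0°.

64.0°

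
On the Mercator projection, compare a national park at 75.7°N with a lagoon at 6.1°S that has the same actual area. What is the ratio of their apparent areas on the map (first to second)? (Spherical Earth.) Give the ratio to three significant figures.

16.2

Mercator areal scale is sec²φ.
At 75.7°: sec²(75.7°) = 1/0.2470² = 16.39.
At 6.1°: sec²(6.1°) = 1/0.9943² = 1.011.
Ratio = 16.39/1.011 = cos²(6.1°)/cos²(75.7°) ≈ 16.2.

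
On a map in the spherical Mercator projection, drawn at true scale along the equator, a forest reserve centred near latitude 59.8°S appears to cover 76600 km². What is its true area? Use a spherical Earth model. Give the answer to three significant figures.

19400 km²

For Mercator, h = k = sec φ (a conformal cylindrical projection has a single point scale, 1/cos φ).
Areal scale = k² = sec²φ = 1/cos²(59.8°) = 1/0.5030² = 3.952.
True area = apparent / (areal scale) = 76600 / 3.952 ≈ 19400 km².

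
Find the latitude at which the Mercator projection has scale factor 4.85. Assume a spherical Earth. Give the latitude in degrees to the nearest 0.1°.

Mercator scale is k = sec φ = 1/cos φ.
1/cos φ = 4.85  ⇒  cos φ = 0.2062  ⇒  φ = arccos(0.2062) ≈ 78.1°.

78.1°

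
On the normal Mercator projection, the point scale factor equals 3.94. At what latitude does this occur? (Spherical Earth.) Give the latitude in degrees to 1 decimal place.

Mercator scale is k = sec φ = 1/cos φ.
1/cos φ = 3.94  ⇒  cos φ = 0.2538  ⇒  φ = arccos(0.2538) ≈ 75.3°.

75.3°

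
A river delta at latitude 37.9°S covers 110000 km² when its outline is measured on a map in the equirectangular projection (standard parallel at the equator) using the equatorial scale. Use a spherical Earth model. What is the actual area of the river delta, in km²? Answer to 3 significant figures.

86800 km²

In the plate carrée (x = Rλ, y = Rφ), meridians are true-scale (h = 1) and parallels are stretched by k = sec φ.
Areal scale = h·k = 1 × sec φ; at 37.9°, h = 1.000, k = 1.267, so h·k = 1.267.
True area = apparent / (areal scale) = 110000 / 1.267 ≈ 86800 km².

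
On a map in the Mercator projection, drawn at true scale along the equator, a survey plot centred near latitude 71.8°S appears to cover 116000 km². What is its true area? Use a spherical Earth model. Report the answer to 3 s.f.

11300 km²

For Mercator, h = k = sec φ (a conformal cylindrical projection has a single point scale, 1/cos φ).
Areal scale = k² = sec²φ = 1/cos²(71.8°) = 1/0.3123² = 10.25.
True area = apparent / (areal scale) = 116000 / 10.25 ≈ 11300 km².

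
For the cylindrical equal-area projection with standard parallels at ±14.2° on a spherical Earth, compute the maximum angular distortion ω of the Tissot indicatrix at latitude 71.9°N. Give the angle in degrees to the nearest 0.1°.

A cylindrical equal-area projection with standard parallel φ₀ has meridian scale h = cos φ / cos φ₀ and parallel scale k = cos φ₀ / cos φ (so areas are preserved, h·k = 1).
At 71.9°: h = 0.3205, k = 3.120; principal scales a = 3.120, b = 0.3205.
sin(ω/2) = (a − b)/(a + b) = 2.800/3.441 = 0.8137, so ω = 2 arcsin(0.8137) ≈ 108.9°.

108.9°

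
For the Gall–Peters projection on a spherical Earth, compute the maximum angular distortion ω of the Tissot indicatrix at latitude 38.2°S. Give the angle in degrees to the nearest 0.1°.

Gall–Peters is a cylindrical equal-area projection with standard parallels at ±45°. Cylindrical equal-area (φ₀ = 45°): h = cos φ / cos 45° along meridians, k = cos 45° / cos φ along parallels; h·k = 1.
At 38.2°: h = 1.111, k = 0.8998; principal scales a = 1.111, b = 0.8998.
sin(ω/2) = (a − b)/(a + b) = 0.2116/2.011 = 0.1052, so ω = 2 arcsin(0.1052) ≈ 12.1°.

12.1°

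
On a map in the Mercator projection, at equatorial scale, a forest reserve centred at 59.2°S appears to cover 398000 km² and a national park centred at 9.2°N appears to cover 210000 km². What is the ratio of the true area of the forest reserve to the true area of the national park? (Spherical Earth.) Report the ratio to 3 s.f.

On Mercator the areal scale is sec²φ, so true area = apparent × cos²φ.
True area of forest reserve: 398000 × cos²(59.2°) = 398000 × 0.2622 = 104400 km².
True area of national park: 210000 × cos²(9.2°) = 210000 × 0.9744 = 204600 km².
Ratio = 104400 / 204600 ≈ 0.510.

0.510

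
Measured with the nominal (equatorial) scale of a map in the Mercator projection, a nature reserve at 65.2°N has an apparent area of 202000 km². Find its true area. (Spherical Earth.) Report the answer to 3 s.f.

Mercator is conformal, so the point scale is isotropic: h = k = sec φ = 1/cos φ.
Areal scale = k² = sec²φ = 1/cos²(65.2°) = 1/0.4195² = 5.684.
True area = apparent / (areal scale) = 202000 / 5.684 ≈ 35500 km².

35500 km²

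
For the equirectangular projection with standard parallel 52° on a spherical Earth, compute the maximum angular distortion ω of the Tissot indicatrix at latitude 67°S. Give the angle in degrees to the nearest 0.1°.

25.8°

In the equirectangular projection with standard parallel φ₀ = 52° (x = Rλ cos φ₀, y = Rφ), meridians are true-scale (h = 1) and the parallel scale is k = cos φ₀ / cos φ.
At 67°: h = 1.000, k = 1.576; principal scales a = 1.576, b = 1.000.
sin(ω/2) = (a − b)/(a + b) = 0.5757/2.576 = 0.2235, so ω = 2 arcsin(0.2235) ≈ 25.8°.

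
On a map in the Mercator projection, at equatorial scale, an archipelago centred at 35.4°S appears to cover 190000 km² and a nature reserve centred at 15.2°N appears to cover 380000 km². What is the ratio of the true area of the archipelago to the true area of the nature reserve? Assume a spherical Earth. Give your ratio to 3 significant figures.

Mercator's areal exaggeration is sec²φ; hence true area = (apparent area) · cos²φ.
True area of archipelago: 190000 × cos²(35.4°) = 190000 × 0.6644 = 126200 km².
True area of nature reserve: 380000 × cos²(15.2°) = 380000 × 0.9313 = 353900 km².
Ratio = 126200 / 353900 ≈ 0.357.

0.357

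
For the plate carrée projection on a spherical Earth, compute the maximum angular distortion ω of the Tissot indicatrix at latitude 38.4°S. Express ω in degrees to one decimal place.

13.9°

For the equirectangular projection with φ₀ = 0 (plate carrée), h = 1 along meridians and k = sec φ along parallels.
At 38.4°: h = 1.000, k = 1.276; principal scales a = 1.276, b = 1.000.
sin(ω/2) = (a − b)/(a + b) = 0.2760/2.276 = 0.1213, so ω = 2 arcsin(0.1213) ≈ 13.9°.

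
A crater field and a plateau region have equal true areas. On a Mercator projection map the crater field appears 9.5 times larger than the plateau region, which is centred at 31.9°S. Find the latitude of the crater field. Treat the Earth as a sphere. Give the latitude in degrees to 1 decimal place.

74.0°

For equal true areas on Mercator, apparent areas scale as sec²φ, so the ratio is cos²φ₂ / cos²φ₁.
cos²φ₂ / cos²φ₁ = 9.5  ⇒  cos φ₁ = cos 31.9° / √9.5 = 0.8490/3.082 = 0.2754.
φ₁ = arccos(0.2754) ≈ 74.0°.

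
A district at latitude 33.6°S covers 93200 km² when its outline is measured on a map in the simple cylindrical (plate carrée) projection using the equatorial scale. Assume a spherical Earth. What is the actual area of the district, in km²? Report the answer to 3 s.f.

Plate carrée maps x = Rλ, y = Rφ. The meridian scale is h = 1 and the parallel scale is k = 1/cos φ = sec φ.
Areal scale = h·k = 1 × sec φ; at 33.6°, h = 1.000, k = 1.201, so h·k = 1.201.
True area = apparent / (areal scale) = 93200 / 1.201 ≈ 77600 km².

77600 km²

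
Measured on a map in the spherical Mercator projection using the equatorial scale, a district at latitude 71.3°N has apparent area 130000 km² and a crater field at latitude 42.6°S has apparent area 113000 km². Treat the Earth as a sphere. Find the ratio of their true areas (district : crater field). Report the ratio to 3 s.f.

Since Mercator area scale is 1/cos²φ, the true area equals the apparent area multiplied by cos²φ.
True area of district: 130000 × cos²(71.3°) = 130000 × 0.1028 = 13360 km².
True area of crater field: 113000 × cos²(42.6°) = 113000 × 0.5418 = 61230 km².
Ratio = 13360 / 61230 ≈ 0.218.

0.218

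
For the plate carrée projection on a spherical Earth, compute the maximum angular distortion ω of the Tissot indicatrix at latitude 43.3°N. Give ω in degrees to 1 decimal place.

In the plate carrée (x = Rλ, y = Rφ), meridians are true-scale (h = 1) and parallels are stretched by k = sec φ.
At 43.3°: h = 1.000, k = 1.374; principal scales a = 1.374, b = 1.000.
sin(ω/2) = (a − b)/(a + b) = 0.3741/2.374 = 0.1576, so ω = 2 arcsin(0.1576) ≈ 18.1°.

18.1°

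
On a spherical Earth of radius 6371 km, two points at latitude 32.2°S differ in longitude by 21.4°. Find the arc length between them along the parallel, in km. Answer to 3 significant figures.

Arc length along a parallel = R cos φ · Δλ (with Δλ in radians).
= 6371 × cos 32.2° × (21.4° × π/180) = 6371 × 0.8462 × 0.3735 ≈ 2010 km.

2010 km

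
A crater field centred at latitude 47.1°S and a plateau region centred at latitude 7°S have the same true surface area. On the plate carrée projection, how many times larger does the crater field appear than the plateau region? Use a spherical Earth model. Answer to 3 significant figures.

Plate carrée maps x = Rλ, y = Rφ. The meridian scale is h = 1 and the parallel scale is k = 1/cos φ = sec φ.
Areal scale at 47.1°: h·k = 1.000 × 1.469 = 1.469.
Areal scale at 7°: h·k = 1.000 × 1.008 = 1.008.
Ratio = 1.469/1.008 ≈ 1.46.

1.46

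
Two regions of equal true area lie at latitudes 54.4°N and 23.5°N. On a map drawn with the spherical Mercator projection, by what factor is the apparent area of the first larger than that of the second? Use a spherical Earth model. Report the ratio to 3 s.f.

2.48

Mercator areal scale is sec²φ.
At 54.4°: sec²(54.4°) = 1/0.5821² = 2.951.
At 23.5°: sec²(23.5°) = 1/0.9171² = 1.189.
Ratio = 2.951/1.189 = cos²(23.5°)/cos²(54.4°) ≈ 2.48.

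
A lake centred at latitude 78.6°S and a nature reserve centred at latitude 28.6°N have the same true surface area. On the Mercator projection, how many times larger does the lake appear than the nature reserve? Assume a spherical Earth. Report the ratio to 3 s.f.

19.7

Mercator is conformal with k = sec φ, so areal scale = k² = sec²φ.
At 78.6°: sec²(78.6°) = 1/0.1977² = 25.60.
At 28.6°: sec²(28.6°) = 1/0.8780² = 1.297.
Ratio = 25.60/1.297 = cos²(28.6°)/cos²(78.6°) ≈ 19.7.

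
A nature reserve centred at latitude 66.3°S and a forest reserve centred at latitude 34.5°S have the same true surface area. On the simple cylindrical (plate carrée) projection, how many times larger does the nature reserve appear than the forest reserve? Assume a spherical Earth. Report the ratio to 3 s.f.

For the equirectangular projection with φ₀ = 0 (plate carrée), h = 1 along meridians and k = sec φ along parallels.
Areal scale at 66.3°: h·k = 1.000 × 2.488 = 2.488.
Areal scale at 34.5°: h·k = 1.000 × 1.213 = 1.213.
Ratio = 2.488/1.213 ≈ 2.05.

2.05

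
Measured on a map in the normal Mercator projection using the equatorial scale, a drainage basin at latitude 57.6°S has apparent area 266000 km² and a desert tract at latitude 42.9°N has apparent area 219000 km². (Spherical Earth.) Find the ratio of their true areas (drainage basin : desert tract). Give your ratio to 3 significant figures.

Since Mercator area scale is 1/cos²φ, the true area equals the apparent area multiplied by cos²φ.
True area of drainage basin: 266000 × cos²(57.6°) = 266000 × 0.2871 = 76370 km².
True area of desert tract: 219000 × cos²(42.9°) = 219000 × 0.5366 = 117500 km².
Ratio = 76370 / 117500 ≈ 0.650.

0.650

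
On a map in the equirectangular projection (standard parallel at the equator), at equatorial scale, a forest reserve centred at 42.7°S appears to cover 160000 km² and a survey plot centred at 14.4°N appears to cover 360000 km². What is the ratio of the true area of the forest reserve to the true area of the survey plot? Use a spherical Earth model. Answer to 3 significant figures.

On the plate carrée, areal scale = h·k = 1 × sec φ, so true area = apparent × cos φ.
True area of forest reserve: 160000 × cos(42.7°) = 160000 × 0.7349 = 117600 km².
True area of survey plot: 360000 × cos(14.4°) = 360000 × 0.9686 = 348700 km².
Ratio = 117600 / 348700 ≈ 0.337.

0.337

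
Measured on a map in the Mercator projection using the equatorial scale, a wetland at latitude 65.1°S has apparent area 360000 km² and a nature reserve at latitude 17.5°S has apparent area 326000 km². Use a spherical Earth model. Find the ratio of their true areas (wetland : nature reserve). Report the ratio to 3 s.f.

0.215

Since Mercator area scale is 1/cos²φ, the true area equals the apparent area multiplied by cos²φ.
True area of wetland: 360000 × cos²(65.1°) = 360000 × 0.1773 = 63820 km².
True area of nature reserve: 326000 × cos²(17.5°) = 326000 × 0.9096 = 296500 km².
Ratio = 63820 / 296500 ≈ 0.215.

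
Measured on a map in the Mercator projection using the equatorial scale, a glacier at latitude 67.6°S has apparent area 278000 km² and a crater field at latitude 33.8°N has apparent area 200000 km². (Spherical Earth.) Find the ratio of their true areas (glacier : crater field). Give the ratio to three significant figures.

Mercator's areal exaggeration is sec²φ; hence true area = (apparent area) · cos²φ.
True area of glacier: 278000 × cos²(67.6°) = 278000 × 0.1452 = 40370 km².
True area of crater field: 200000 × cos²(33.8°) = 200000 × 0.6905 = 138100 km².
Ratio = 40370 / 138100 ≈ 0.292.

0.292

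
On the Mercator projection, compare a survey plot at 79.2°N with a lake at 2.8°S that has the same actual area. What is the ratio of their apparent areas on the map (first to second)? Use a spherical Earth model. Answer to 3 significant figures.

28.4

Mercator is conformal with k = sec φ, so areal scale = k² = sec²φ.
At 79.2°: sec²(79.2°) = 1/0.1874² = 28.48.
At 2.8°: sec²(2.8°) = 1/0.9988² = 1.002.
Ratio = 28.48/1.002 = cos²(2.8°)/cos²(79.2°) ≈ 28.4.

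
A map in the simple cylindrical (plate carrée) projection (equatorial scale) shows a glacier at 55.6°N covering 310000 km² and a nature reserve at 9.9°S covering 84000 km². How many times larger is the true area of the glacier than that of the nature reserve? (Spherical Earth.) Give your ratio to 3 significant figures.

On the plate carrée, areal scale = h·k = 1 × sec φ, so true area = apparent × cos φ.
True area of glacier: 310000 × cos(55.6°) = 310000 × 0.5650 = 175100 km².
True area of nature reserve: 84000 × cos(9.9°) = 84000 × 0.9851 = 82750 km².
Ratio = 175100 / 82750 ≈ 2.12.

2.12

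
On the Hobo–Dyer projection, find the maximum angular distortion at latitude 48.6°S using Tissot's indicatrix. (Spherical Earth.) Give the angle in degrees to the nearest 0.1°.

20.7°

Hobo–Dyer is a cylindrical equal-area projection with standard parallels at ±37.5°. Cylindrical equal-area (φ₀ = 37.5°): h = cos φ / cos 37.5° along meridians, k = cos 37.5° / cos φ along parallels; h·k = 1.
At 48.6°: h = 0.8336, k = 1.200; principal scales a = 1.200, b = 0.8336.
sin(ω/2) = (a − b)/(a + b) = 0.3661/2.033 = 0.1801, so ω = 2 arcsin(0.1801) ≈ 20.7°.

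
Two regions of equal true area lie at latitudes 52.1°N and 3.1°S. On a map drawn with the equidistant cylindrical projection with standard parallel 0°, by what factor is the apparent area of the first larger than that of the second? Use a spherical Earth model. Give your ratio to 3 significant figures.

1.63

For the equirectangular projection with φ₀ = 0 (plate carrée), h = 1 along meridians and k = sec φ along parallels.
Areal scale at 52.1°: h·k = 1.000 × 1.628 = 1.628.
Areal scale at 3.1°: h·k = 1.000 × 1.001 = 1.001.
Ratio = 1.628/1.001 ≈ 1.63.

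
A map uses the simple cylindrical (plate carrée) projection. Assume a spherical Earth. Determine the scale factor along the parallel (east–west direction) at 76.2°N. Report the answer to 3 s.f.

4.19

In the plate carrée (x = Rλ, y = Rφ), meridians are true-scale (h = 1) and parallels are stretched by k = sec φ.
k = 1/cos 76.2° = 1/0.2385 = 4.192.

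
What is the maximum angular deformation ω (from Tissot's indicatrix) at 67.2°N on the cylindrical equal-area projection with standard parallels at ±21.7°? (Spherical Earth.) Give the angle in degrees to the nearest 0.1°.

For cylindrical equal-area with standard parallel φ₀, h = cos φ / cos φ₀ and k = cos φ₀ / cos φ, so h·k = 1.
At 67.2°: h = 0.4171, k = 2.398; principal scales a = 2.398, b = 0.4171.
sin(ω/2) = (a − b)/(a + b) = 1.981/2.815 = 0.7037, so ω = 2 arcsin(0.7037) ≈ 89.4°.

89.4°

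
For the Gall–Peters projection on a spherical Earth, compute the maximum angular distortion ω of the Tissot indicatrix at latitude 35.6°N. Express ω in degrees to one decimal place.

16.0°

Gall–Peters is a cylindrical equal-area projection with standard parallels at ±45°. Cylindrical equal-area (φ₀ = 45°): h = cos φ / cos 45° along meridians, k = cos 45° / cos φ along parallels; h·k = 1.
At 35.6°: h = 1.150, k = 0.8696; principal scales a = 1.150, b = 0.8696.
sin(ω/2) = (a − b)/(a + b) = 0.2803/2.020 = 0.1388, so ω = 2 arcsin(0.1388) ≈ 16.0°.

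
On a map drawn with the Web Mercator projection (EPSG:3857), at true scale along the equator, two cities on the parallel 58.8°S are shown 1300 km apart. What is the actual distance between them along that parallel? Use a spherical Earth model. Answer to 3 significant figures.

673 km

Mercator is conformal, so the point scale is isotropic: h = k = sec φ = 1/cos φ.
Along the parallel at 58.8°, map distances are exaggerated by k = sec 58.8° = 1.930.
True distance = 1300 / 1.930 = 1300 × cos 58.8° ≈ 673 km.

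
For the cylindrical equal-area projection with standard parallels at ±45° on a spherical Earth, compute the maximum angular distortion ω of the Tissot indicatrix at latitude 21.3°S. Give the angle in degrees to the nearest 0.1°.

31.2°

For cylindrical equal-area with standard parallel φ₀, h = cos φ / cos φ₀ and k = cos φ₀ / cos φ, so h·k = 1.
At 21.3°: h = 1.318, k = 0.7589; principal scales a = 1.318, b = 0.7589.
sin(ω/2) = (a − b)/(a + b) = 0.5587/2.077 = 0.2690, so ω = 2 arcsin(0.2690) ≈ 31.2°.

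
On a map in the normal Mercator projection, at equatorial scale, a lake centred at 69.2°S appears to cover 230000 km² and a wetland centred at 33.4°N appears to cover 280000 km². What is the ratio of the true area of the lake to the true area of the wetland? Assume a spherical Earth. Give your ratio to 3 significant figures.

Mercator's areal exaggeration is sec²φ; hence true area = (apparent area) · cos²φ.
True area of lake: 230000 × cos²(69.2°) = 230000 × 0.1261 = 29000 km².
True area of wetland: 280000 × cos²(33.4°) = 280000 × 0.6970 = 195200 km².
Ratio = 29000 / 195200 ≈ 0.149.

0.149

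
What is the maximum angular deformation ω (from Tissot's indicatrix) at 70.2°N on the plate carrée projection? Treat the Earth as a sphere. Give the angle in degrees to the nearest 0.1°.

59.2°

Plate carrée maps x = Rλ, y = Rφ. The meridian scale is h = 1 and the parallel scale is k = 1/cos φ = sec φ.
At 70.2°: h = 1.000, k = 2.952; principal scales a = 2.952, b = 1.000.
sin(ω/2) = (a − b)/(a + b) = 1.952/3.952 = 0.4939, so ω = 2 arcsin(0.4939) ≈ 59.2°.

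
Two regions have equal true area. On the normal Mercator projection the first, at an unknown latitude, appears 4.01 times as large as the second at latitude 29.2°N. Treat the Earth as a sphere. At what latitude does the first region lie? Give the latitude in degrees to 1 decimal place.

64.2°

On Mercator, (apparent₁)/(apparent₂) = sec²φ₁ / sec²φ₂ when true areas are equal.
cos²φ₂ / cos²φ₁ = 4.01  ⇒  cos φ₁ = cos 29.2° / √4.01 = 0.8729/2.002 = 0.4359.
φ₁ = arccos(0.4359) ≈ 64.2°.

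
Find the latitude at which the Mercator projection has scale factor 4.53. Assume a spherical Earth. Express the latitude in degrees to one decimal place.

Mercator scale is k = sec φ = 1/cos φ.
1/cos φ = 4.53  ⇒  cos φ = 0.2208  ⇒  φ = arccos(0.2208) ≈ 77.2°.

77.2°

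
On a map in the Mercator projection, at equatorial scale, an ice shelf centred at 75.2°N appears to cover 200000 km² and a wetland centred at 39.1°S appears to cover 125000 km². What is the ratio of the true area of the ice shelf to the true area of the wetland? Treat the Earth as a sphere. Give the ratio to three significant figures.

0.173

On Mercator the areal scale is sec²φ, so true area = apparent × cos²φ.
True area of ice shelf: 200000 × cos²(75.2°) = 200000 × 0.06525 = 13050 km².
True area of wetland: 125000 × cos²(39.1°) = 125000 × 0.6022 = 75280 km².
Ratio = 13050 / 75280 ≈ 0.173.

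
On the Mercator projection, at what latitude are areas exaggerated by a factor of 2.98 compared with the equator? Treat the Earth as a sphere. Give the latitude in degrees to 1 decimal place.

Mercator areal scale is sec²φ.
sec²φ = 2.98  ⇒  cos²φ = 0.3356  ⇒  cos φ = 0.5793.
φ = arccos(0.5793) ≈ 54.6°.

54.6°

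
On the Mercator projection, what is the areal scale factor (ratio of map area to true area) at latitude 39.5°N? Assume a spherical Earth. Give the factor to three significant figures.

1.68

For Mercator, h = k = sec φ (a conformal cylindrical projection has a single point scale, 1/cos φ).
Areal scale = k² = sec²φ = 1/cos²(39.5°) = 1/0.7716² = 1.680.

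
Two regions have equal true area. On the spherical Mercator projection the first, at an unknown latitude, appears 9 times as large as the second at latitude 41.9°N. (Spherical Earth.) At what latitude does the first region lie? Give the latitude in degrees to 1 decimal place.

75.6°

Mercator areal scale is sec²φ, so apparent-area ratio = sec²φ₁ / sec²φ₂ = cos²φ₂ / cos²φ₁.
cos²φ₂ / cos²φ₁ = 9  ⇒  cos φ₁ = cos 41.9° / √9 = 0.7443/3.000 = 0.2481.
φ₁ = arccos(0.2481) ≈ 75.6°.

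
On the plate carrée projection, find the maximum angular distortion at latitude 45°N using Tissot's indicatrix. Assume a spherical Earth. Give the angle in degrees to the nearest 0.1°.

19.8°

Plate carrée maps x = Rλ, y = Rφ. The meridian scale is h = 1 and the parallel scale is k = 1/cos φ = sec φ.
At 45°: h = 1.000, k = 1.414; principal scales a = 1.414, b = 1.000.
sin(ω/2) = (a − b)/(a + b) = 0.4142/2.414 = 0.1716, so ω = 2 arcsin(0.1716) ≈ 19.8°.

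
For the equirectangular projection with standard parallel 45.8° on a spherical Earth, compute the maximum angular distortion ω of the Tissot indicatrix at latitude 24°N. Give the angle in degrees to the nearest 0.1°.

15.4°

In the equirectangular projection with standard parallel φ₀ = 45.8° (x = Rλ cos φ₀, y = Rφ), meridians are true-scale (h = 1) and the parallel scale is k = cos φ₀ / cos φ.
At 24°: h = 1.000, k = 0.7631; principal scales a = 1.000, b = 0.7631.
sin(ω/2) = (a − b)/(a + b) = 0.2369/1.763 = 0.1343, so ω = 2 arcsin(0.1343) ≈ 15.4°.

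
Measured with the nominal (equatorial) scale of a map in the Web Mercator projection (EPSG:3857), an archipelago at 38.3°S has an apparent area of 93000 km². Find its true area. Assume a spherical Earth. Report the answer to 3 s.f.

Mercator is conformal, so the point scale is isotropic: h = k = sec φ = 1/cos φ.
Areal scale = k² = sec²φ = 1/cos²(38.3°) = 1/0.7848² = 1.624.
True area = apparent / (areal scale) = 93000 / 1.624 ≈ 57300 km².

57300 km²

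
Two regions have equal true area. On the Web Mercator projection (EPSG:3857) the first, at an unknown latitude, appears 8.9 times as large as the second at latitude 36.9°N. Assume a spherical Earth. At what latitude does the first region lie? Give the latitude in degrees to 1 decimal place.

74.5°

On Mercator, (apparent₁)/(apparent₂) = sec²φ₁ / sec²φ₂ when true areas are equal.
cos²φ₂ / cos²φ₁ = 8.9  ⇒  cos φ₁ = cos 36.9° / √8.9 = 0.7997/2.983 = 0.2681.
φ₁ = arccos(0.2681) ≈ 74.5°.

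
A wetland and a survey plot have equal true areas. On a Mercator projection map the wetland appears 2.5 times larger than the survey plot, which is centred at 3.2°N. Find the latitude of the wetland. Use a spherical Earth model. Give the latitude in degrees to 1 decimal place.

50.8°

On Mercator, (apparent₁)/(apparent₂) = sec²φ₁ / sec²φ₂ when true areas are equal.
cos²φ₂ / cos²φ₁ = 2.5  ⇒  cos φ₁ = cos 3.2° / √2.5 = 0.9984/1.581 = 0.6315.
φ₁ = arccos(0.6315) ≈ 50.8°.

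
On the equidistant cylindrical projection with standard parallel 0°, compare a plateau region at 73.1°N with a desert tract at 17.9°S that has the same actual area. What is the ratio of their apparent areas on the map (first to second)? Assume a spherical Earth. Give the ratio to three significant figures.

Plate carrée maps x = Rλ, y = Rφ. The meridian scale is h = 1 and the parallel scale is k = 1/cos φ = sec φ.
Areal scale at 73.1°: h·k = 1.000 × 3.440 = 3.440.
Areal scale at 17.9°: h·k = 1.000 × 1.051 = 1.051.
Ratio = 3.440/1.051 ≈ 3.27.

3.27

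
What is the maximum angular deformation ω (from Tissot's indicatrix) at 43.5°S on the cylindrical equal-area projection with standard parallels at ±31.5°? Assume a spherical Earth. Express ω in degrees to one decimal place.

Cylindrical equal-area (φ₀ = 31.5°): h = cos φ / cos 31.5° along meridians, k = cos 31.5° / cos φ along parallels; h·k = 1.
At 43.5°: h = 0.8507, k = 1.175; principal scales a = 1.175, b = 0.8507.
sin(ω/2) = (a − b)/(a + b) = 0.3247/2.026 = 0.1603, so ω = 2 arcsin(0.1603) ≈ 18.4°.

18.4°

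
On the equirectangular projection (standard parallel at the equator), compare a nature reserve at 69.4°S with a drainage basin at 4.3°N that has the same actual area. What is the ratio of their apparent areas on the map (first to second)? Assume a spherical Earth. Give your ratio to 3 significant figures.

In the plate carrée (x = Rλ, y = Rφ), meridians are true-scale (h = 1) and parallels are stretched by k = sec φ.
Areal scale at 69.4°: h·k = 1.000 × 2.842 = 2.842.
Areal scale at 4.3°: h·k = 1.000 × 1.003 = 1.003.
Ratio = 2.842/1.003 ≈ 2.83.

2.83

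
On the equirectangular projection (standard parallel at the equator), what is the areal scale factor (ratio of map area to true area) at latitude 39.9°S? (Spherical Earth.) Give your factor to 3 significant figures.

For the equirectangular projection with φ₀ = 0 (plate carrée), h = 1 along meridians and k = sec φ along parallels.
Areal scale = h·k = 1 × sec φ; at 39.9°, h = 1.000, k = 1.304, so h·k = 1.304.

1.30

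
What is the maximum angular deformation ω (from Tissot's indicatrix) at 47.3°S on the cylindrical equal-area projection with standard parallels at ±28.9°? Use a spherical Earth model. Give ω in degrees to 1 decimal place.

Cylindrical equal-area (φ₀ = 28.9°): h = cos φ / cos 28.9° along meridians, k = cos 28.9° / cos φ along parallels; h·k = 1.
At 47.3°: h = 0.7746, k = 1.291; principal scales a = 1.291, b = 0.7746.
sin(ω/2) = (a − b)/(a + b) = 0.5163/2.066 = 0.2500, so ω = 2 arcsin(0.2500) ≈ 29.0°.

29.0°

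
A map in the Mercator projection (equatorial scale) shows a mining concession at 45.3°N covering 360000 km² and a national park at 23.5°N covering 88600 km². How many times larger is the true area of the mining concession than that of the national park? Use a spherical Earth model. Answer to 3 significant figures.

2.39

On Mercator the areal scale is sec²φ, so true area = apparent × cos²φ.
True area of mining concession: 360000 × cos²(45.3°) = 360000 × 0.4948 = 178100 km².
True area of national park: 88600 × cos²(23.5°) = 88600 × 0.8410 = 74510 km².
Ratio = 178100 / 74510 ≈ 2.39.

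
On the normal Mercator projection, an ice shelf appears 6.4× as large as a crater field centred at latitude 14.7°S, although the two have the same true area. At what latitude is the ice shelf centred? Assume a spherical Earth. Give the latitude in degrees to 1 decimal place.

Mercator areal scale is sec²φ, so apparent-area ratio = sec²φ₁ / sec²φ₂ = cos²φ₂ / cos²φ₁.
cos²φ₂ / cos²φ₁ = 6.4  ⇒  cos φ₁ = cos 14.7° / √6.4 = 0.9673/2.530 = 0.3823.
φ₁ = arccos(0.3823) ≈ 67.5°.

67.5°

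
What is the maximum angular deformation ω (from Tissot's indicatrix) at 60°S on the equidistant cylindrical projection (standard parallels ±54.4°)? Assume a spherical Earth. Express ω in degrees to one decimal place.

The equidistant cylindrical projection with φ₀ = 54.4° has h = 1 (meridians true) and k = cos φ₀ / cos φ along parallels.
At 60°: h = 1.000, k = 1.164; principal scales a = 1.164, b = 1.000.
sin(ω/2) = (a − b)/(a + b) = 0.1642/2.164 = 0.07589, so ω = 2 arcsin(0.07589) ≈ 8.7°.

8.7°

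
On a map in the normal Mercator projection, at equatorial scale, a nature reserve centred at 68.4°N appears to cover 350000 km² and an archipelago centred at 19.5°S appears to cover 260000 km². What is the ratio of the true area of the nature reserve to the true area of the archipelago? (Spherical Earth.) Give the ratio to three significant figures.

Mercator's areal exaggeration is sec²φ; hence true area = (apparent area) · cos²φ.
True area of nature reserve: 350000 × cos²(68.4°) = 350000 × 0.1355 = 47430 km².
True area of archipelago: 260000 × cos²(19.5°) = 260000 × 0.8886 = 231000 km².
Ratio = 47430 / 231000 ≈ 0.205.

0.205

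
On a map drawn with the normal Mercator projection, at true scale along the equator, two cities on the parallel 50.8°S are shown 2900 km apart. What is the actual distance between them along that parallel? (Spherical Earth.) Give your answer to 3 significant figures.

1830 km

The Mercator projection is conformal; its linear scale factor is the same in every direction and equals sec φ = 1/cos φ.
Along the parallel at 50.8°, map distances are exaggerated by k = sec 50.8° = 1.582.
True distance = 2900 / 1.582 = 2900 × cos 50.8° ≈ 1830 km.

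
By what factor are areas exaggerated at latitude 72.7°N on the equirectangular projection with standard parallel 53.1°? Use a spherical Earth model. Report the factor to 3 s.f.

2.02

With standard parallel φ₀ = 53.1°, the equirectangular projection gives x = Rλ cos φ₀, y = Rφ, so h = 1 and k = cos 53.1° / cos φ.
Areal scale = h·k = 1 × cos φ₀ / cos φ; at 72.7°, h = 1.000, k = 2.019, so h·k = 2.019.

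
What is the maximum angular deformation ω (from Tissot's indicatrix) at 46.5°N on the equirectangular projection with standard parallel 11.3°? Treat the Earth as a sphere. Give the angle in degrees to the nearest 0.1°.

With standard parallel φ₀ = 11.3°, the equirectangular projection gives x = Rλ cos φ₀, y = Rφ, so h = 1 and k = cos 11.3° / cos φ.
At 46.5°: h = 1.000, k = 1.425; principal scales a = 1.425, b = 1.000.
sin(ω/2) = (a − b)/(a + b) = 0.4246/2.425 = 0.1751, so ω = 2 arcsin(0.1751) ≈ 20.2°.

20.2°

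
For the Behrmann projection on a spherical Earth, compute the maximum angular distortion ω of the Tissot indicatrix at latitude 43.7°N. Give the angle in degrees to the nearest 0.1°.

The Behrmann projection is cylindrical equal-area with φ₀ = 30°. Cylindrical equal-area (φ₀ = 30°): h = cos φ / cos 30° along meridians, k = cos 30° / cos φ along parallels; h·k = 1.
At 43.7°: h = 0.8348, k = 1.198; principal scales a = 1.198, b = 0.8348.
sin(ω/2) = (a − b)/(a + b) = 0.3631/2.033 = 0.1786, so ω = 2 arcsin(0.1786) ≈ 20.6°.

20.6°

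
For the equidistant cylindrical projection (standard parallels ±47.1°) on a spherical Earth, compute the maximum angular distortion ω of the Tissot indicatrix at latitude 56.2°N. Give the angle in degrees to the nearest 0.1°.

The equidistant cylindrical projection with φ₀ = 47.1° has h = 1 (meridians true) and k = cos φ₀ / cos φ along parallels.
At 56.2°: h = 1.000, k = 1.224; principal scales a = 1.224, b = 1.000.
sin(ω/2) = (a − b)/(a + b) = 0.2237/2.224 = 0.1006, so ω = 2 arcsin(0.1006) ≈ 11.5°.

11.5°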